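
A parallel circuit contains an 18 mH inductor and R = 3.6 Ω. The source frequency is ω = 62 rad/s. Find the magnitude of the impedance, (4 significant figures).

X_L = ωL = 1.116 Ω
Parallel: admittances add. Y = 1/R + 1/(jωL)
Y = (0.2778 − j0.8961) S
|Y| = 0.9381 S → |Z| = 1/|Y| = 1.066 Ω, ∠Z = −∠Y = 72.78°

1.066 Ω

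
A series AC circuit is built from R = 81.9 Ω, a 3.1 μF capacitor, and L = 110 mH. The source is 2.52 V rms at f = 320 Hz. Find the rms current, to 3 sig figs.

24.7 mA

ω = 2πf = 2011 rad/s
X_L = ωL = 221 Ω
X_C = 1/(ωC) = 160 Ω
Net reactance X = X_L − X_C = 60.7 Ω
Z = 81.9 + j60.7 Ω
|Z| = √(81.9² + 60.7²) = 102 Ω
I = V/|Z| = 2.52/102 = 24.7 mA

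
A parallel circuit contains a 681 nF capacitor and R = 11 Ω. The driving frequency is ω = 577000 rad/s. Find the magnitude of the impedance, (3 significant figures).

2.48 Ω

X_C = 1/(ωC) = 2.54 Ω
Parallel: admittances add. Y = 1/R + jωC
Y = (0.0909 + j0.393) S
|Y| = 0.403 S → |Z| = 1/|Y| = 2.48 Ω, ∠Z = −∠Y = -77.0°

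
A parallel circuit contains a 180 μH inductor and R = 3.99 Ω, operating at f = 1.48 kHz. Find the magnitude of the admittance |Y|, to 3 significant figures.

648 mS

ω = 2πf = 9299 rad/s
X_L = ωL = 1.67 Ω
Parallel: admittances add. Y = 1/R + 1/(jωL)
Y = (0.251 − j0.597) S
|Y| = 0.648 S → |Z| = 1/|Y| = 1.54 Ω, ∠Z = −∠Y = 67.2°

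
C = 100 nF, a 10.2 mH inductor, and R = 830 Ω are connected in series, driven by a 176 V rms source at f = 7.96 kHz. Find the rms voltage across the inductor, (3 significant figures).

101 V

ω = 2πf = 50010 rad/s
X_L = ωL = 510 Ω
X_C = 1/(ωC) = 200 Ω
Net reactance X = X_L − X_C = 310 Ω
Z = 830 + j310 Ω
|Z| = √(830² + 310²) = 886 Ω
I = V/|Z| = 199 mA
V_L = I·|Z_L| = 0.199 × 510 = 101 V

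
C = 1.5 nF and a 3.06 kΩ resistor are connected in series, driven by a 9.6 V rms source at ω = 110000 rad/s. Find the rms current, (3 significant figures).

X_C = 1/(ωC) = 6060 Ω
Z = 3060 − j6060 Ω
|Z| = √(3060² + 6060²) = 6790 Ω
I = V/|Z| = 9.6/6790 = 1.41 mA

1.41 mA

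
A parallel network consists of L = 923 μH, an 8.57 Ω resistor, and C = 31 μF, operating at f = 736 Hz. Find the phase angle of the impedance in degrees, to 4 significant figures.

37.93°

ω = 2πf = 4624 rad/s
X_L = ωL = 4.268 Ω
X_C = 1/(ωC) = 6.976 Ω
Parallel: admittances add. Y = 1/R + 1/(jωL) + jωC
Y = (0.1167 − j0.09093) S
|Y| = 0.1479 S → |Z| = 1/|Y| = 6.760 Ω, ∠Z = −∠Y = 37.93°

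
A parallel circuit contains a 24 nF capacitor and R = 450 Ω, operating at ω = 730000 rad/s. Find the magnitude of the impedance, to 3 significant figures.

X_C = 1/(ωC) = 57.1 Ω
Parallel: admittances add. Y = 1/R + jωC
Y = (0.00222 + j0.0175) S
|Y| = 0.0177 S → |Z| = 1/|Y| = 56.6 Ω, ∠Z = −∠Y = -82.8°

56.6 Ω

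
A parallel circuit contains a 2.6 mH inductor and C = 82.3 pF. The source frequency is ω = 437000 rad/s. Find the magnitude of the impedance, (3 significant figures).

1180 Ω

X_L = ωL = 1140 Ω
X_C = 1/(ωC) = 27800 Ω
Parallel: admittances add. Y = 1/(jωL) + jωC
Y = (0 − j0.000844) S
|Y| = 0.000844 S → |Z| = 1/|Y| = 1180 Ω, ∠Z = −∠Y = 90.0°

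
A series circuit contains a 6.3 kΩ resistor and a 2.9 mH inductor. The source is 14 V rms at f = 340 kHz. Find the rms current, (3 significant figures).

1.58 mA

ω = 2πf = 2.136e+06 rad/s
X_L = ωL = 6200 Ω
Z = 6300 + j6200 Ω
|Z| = √(6300² + 6200²) = 8840 Ω
I = V/|Z| = 14/8840 = 1.58 mA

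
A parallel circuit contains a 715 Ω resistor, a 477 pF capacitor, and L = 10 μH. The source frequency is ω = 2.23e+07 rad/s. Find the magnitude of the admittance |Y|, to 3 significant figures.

6.31 mS

X_L = ωL = 223 Ω
X_C = 1/(ωC) = 94.0 Ω
Parallel: admittances add. Y = 1/R + 1/(jωL) + jωC
Y = (0.00140 + j0.00615) S
|Y| = 0.00631 S → |Z| = 1/|Y| = 158 Ω, ∠Z = −∠Y = -77.2°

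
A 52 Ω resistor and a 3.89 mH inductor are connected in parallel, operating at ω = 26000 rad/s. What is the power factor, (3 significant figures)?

0.889

X_L = ωL = 101 Ω
Parallel: admittances add. Y = 1/R + 1/(jωL)
Y = (0.0192 − j0.00989) S
|Y| = 0.0216 S → |Z| = 1/|Y| = 46.2 Ω, ∠Z = −∠Y = 27.2°
cos φ = cos(27.2°) = 0.889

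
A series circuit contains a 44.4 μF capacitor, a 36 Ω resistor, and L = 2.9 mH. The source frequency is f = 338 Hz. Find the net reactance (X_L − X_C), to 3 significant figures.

-4.45 Ω

ω = 2πf = 2124 rad/s
X_L = ωL = 6.16 Ω
X_C = 1/(ωC) = 10.6 Ω
X = 6.16 − 10.6 = -4.45 Ω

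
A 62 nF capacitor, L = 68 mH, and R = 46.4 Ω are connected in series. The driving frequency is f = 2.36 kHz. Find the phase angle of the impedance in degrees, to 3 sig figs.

ω = 2πf = 14830 rad/s
X_L = ωL = 1010 Ω
X_C = 1/(ωC) = 1090 Ω
Net reactance X = X_L − X_C = -79.4 Ω
Z = 46.4 − j79.4 Ω
|Z| = √(46.4² + 79.4²) = 92.0 Ω
∠Z = arctan(-79.4/46.4) = -59.7°

-59.7°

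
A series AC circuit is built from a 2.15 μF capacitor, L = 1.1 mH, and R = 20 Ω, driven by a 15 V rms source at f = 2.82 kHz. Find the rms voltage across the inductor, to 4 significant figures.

ω = 2πf = 17720 rad/s
X_L = ωL = 19.49 Ω
X_C = 1/(ωC) = 26.25 Ω
Net reactance X = X_L − X_C = -6.760 Ω
Z = 20.00 − j6.760 Ω
|Z| = √(20.00² + 6.760²) = 21.11 Ω
I = V/|Z| = 710.5 mA
V_L = I·|Z_L| = 0.7105 × 19.49 = 13.85 V

13.85 V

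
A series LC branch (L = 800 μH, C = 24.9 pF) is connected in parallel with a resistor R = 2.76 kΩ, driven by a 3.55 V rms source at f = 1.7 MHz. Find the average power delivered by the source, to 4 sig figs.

ω = 2πf = 1.068e+07 rad/s
X_L = ωL = 8545 Ω
X_C = 1/(ωC) = 3760 Ω
Branch 1: Z₁ = R = 2760 Ω
Branch 2 (series LC): Z₂ = j(X_L − X_C) = j4785 Ω
Parallel: Z = Z₁Z₂/(Z₁+Z₂), |Z| = 2391 Ω, ∠Z = 29.98°
I = V/|Z| = 1.485 mA
P = VI cos φ = 3.55 × 0.001485 × cos(29.98°) = 4.566 mW

4.566 mW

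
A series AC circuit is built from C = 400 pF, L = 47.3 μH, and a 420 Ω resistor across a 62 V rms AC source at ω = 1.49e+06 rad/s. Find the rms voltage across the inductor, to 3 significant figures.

2.63 V

X_L = ωL = 70.5 Ω
X_C = 1/(ωC) = 1680 Ω
Net reactance X = X_L − X_C = -1610 Ω
Z = 420 − j1610 Ω
|Z| = √(420² + 1610²) = 1660 Ω
I = V/|Z| = 37.3 mA
V_L = I·|Z_L| = 0.0373 × 70.5 = 2.63 V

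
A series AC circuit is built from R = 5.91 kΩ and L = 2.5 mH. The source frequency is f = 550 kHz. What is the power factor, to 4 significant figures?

0.5646

ω = 2πf = 3.456e+06 rad/s
X_L = ωL = 8639 Ω
Z = 5910 + j8639 Ω
|Z| = √(5910² + 8639²) = 10470 Ω
∠Z = arctan(8639/5910) = 55.62°
cos φ = cos(55.62°) = 0.5646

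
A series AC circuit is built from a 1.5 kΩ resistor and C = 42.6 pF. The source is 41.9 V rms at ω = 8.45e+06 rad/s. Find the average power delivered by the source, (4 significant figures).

264.2 mW

X_C = 1/(ωC) = 2778 Ω
Z = 1500 − j2778 Ω
|Z| = √(1500² + 2778²) = 3157 Ω
∠Z = arctan(-2778/1500) = -61.63°
I = V/|Z| = 13.27 mA
P = VI cos φ = 41.9 × 0.01327 × cos(-61.63°) = 264.2 mW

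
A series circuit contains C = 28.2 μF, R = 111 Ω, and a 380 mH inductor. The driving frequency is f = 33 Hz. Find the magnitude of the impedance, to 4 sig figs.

144.3 Ω

ω = 2πf = 207.3 rad/s
X_L = ωL = 78.79 Ω
X_C = 1/(ωC) = 171.0 Ω
Net reactance X = X_L − X_C = -92.23 Ω
Z = 111.0 − j92.23 Ω
|Z| = √(111.0² + 92.23²) = 144.3 Ω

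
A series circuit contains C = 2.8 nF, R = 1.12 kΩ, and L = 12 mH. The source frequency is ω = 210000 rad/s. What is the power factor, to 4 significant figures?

X_L = ωL = 2520 Ω
X_C = 1/(ωC) = 1701 Ω
Net reactance X = X_L − X_C = 819.3 Ω
Z = 1120 + j819.3 Ω
|Z| = √(1120² + 819.3²) = 1388 Ω
∠Z = arctan(819.3/1120) = 36.19°
cos φ = cos(36.19°) = 0.8071

0.8071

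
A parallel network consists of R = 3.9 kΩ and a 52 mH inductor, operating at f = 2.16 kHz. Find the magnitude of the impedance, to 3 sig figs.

694 Ω

ω = 2πf = 13570 rad/s
X_L = ωL = 706 Ω
Parallel: admittances add. Y = 1/R + 1/(jωL)
Y = (0.000256 − j0.00142) S
|Y| = 0.00144 S → |Z| = 1/|Y| = 694 Ω, ∠Z = −∠Y = 79.7°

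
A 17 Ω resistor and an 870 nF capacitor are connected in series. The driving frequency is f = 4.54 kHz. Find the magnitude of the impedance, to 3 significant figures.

ω = 2πf = 28530 rad/s
X_C = 1/(ωC) = 40.3 Ω
Z = 17.0 − j40.3 Ω
|Z| = √(17.0² + 40.3²) = 43.7 Ω

43.7 Ω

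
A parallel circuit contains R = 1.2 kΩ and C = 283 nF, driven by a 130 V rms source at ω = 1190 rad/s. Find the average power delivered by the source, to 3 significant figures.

14.1 W

X_C = 1/(ωC) = 2970 Ω
Parallel: admittances add. Y = 1/R + jωC
Y = (0.000833 + j0.000337) S
|Y| = 0.000899 S → |Z| = 1/|Y| = 1110 Ω, ∠Z = −∠Y = -22.0°
I = V/|Z| = 117 mA
P = VI cos φ = 130 × 0.117 × cos(-22.0°) = 14.1 W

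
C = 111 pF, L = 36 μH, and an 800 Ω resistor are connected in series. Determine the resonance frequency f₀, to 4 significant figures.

ω₀ = 1/√(LC) = 1/√(3.6e-05 × 1.11e-10) = 1.582e+07 rad/s
f₀ = ω₀/(2π) = 2.518 MHz

2.518 MHz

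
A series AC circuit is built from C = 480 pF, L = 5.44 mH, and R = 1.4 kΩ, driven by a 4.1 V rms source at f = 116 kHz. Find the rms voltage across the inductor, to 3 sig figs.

ω = 2πf = 728800 rad/s
X_L = ωL = 3960 Ω
X_C = 1/(ωC) = 2860 Ω
Net reactance X = X_L − X_C = 1110 Ω
Z = 1400 + j1110 Ω
|Z| = √(1400² + 1110²) = 1780 Ω
I = V/|Z| = 2.30 mA
V_L = I·|Z_L| = 0.00230 × 3960 = 9.11 V

9.11 V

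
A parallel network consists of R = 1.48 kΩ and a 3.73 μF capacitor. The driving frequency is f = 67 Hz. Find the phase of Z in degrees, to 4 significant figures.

-66.72°

ω = 2πf = 421.0 rad/s
X_C = 1/(ωC) = 636.8 Ω
Parallel: admittances add. Y = 1/R + jωC
Y = (0.0006757 + j0.001570) S
|Y| = 0.001709 S → |Z| = 1/|Y| = 585.0 Ω, ∠Z = −∠Y = -66.72°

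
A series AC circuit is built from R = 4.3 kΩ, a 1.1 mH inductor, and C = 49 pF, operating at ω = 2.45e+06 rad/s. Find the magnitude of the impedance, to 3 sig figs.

7090 Ω

X_L = ωL = 2700 Ω
X_C = 1/(ωC) = 8330 Ω
Net reactance X = X_L − X_C = -5630 Ω
Z = 4300 − j5630 Ω
|Z| = √(4300² + 5630²) = 7090 Ω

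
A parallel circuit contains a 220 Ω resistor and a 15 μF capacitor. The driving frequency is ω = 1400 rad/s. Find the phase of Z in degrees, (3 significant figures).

-77.8°

X_C = 1/(ωC) = 47.6 Ω
Parallel: admittances add. Y = 1/R + jωC
Y = (0.00455 + j0.0210) S
|Y| = 0.0215 S → |Z| = 1/|Y| = 46.5 Ω, ∠Z = −∠Y = -77.8°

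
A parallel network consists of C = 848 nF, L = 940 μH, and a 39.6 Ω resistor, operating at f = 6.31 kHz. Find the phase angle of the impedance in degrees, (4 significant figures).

ω = 2πf = 39650 rad/s
X_L = ωL = 37.27 Ω
X_C = 1/(ωC) = 29.74 Ω
Parallel: admittances add. Y = 1/R + 1/(jωL) + jωC
Y = (0.02525 + j0.006788) S
|Y| = 0.02615 S → |Z| = 1/|Y| = 38.24 Ω, ∠Z = −∠Y = -15.05°

-15.05°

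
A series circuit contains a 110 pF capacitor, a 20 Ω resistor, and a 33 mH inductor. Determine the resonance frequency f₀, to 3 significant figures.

83.5 kHz

ω₀ = 1/√(LC) = 1/√(0.033 × 1.1e-10) = 524900 rad/s
f₀ = ω₀/(2π) = 83.5 kHz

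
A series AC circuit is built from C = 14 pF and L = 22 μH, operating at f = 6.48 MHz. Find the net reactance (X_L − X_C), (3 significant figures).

ω = 2πf = 4.072e+07 rad/s
X_L = ωL = 896 Ω
X_C = 1/(ωC) = 1750 Ω
X = 896 − 1750 = -859 Ω

-859 Ω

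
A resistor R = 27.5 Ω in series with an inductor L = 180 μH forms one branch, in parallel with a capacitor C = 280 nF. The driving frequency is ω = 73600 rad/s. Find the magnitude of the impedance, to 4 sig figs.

33.11 Ω

X_L = ωL = 13.25 Ω
X_C = 1/(ωC) = 48.52 Ω
Branch 1 (R+jX_L): Z₁ = 27.50 + j13.25 Ω, |Z₁| = 30.52 Ω
Branch 2 (−jX_C): Z₂ = −j48.52 Ω
Parallel: Z = Z₁Z₂/(Z₁+Z₂), |Z| = 33.11 Ω, ∠Z = -12.22°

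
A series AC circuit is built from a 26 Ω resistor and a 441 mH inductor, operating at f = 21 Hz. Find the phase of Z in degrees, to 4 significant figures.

ω = 2πf = 131.9 rad/s
X_L = ωL = 58.19 Ω
Z = 26.00 + j58.19 Ω
|Z| = √(26.00² + 58.19²) = 63.73 Ω
∠Z = arctan(58.19/26.00) = 65.92°

65.92°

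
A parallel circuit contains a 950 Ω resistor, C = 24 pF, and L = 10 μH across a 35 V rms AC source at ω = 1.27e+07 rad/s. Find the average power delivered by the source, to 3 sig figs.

X_L = ωL = 127 Ω
X_C = 1/(ωC) = 3280 Ω
Parallel: admittances add. Y = 1/R + 1/(jωL) + jωC
Y = (0.00105 − j0.00757) S
|Y| = 0.00764 S → |Z| = 1/|Y| = 131 Ω, ∠Z = −∠Y = 82.1°
I = V/|Z| = 267 mA
P = VI cos φ = 35 × 0.267 × cos(82.1°) = 1.29 W

1.29 W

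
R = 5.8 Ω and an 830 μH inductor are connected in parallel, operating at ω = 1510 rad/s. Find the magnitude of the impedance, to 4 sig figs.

X_L = ωL = 1.253 Ω
Parallel: admittances add. Y = 1/R + 1/(jωL)
Y = (0.1724 − j0.7979) S
|Y| = 0.8163 S → |Z| = 1/|Y| = 1.225 Ω, ∠Z = −∠Y = 77.81°

1.225 Ω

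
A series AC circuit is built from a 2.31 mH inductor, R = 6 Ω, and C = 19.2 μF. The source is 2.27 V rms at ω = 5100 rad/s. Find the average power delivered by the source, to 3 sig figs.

X_L = ωL = 11.8 Ω
X_C = 1/(ωC) = 10.2 Ω
Net reactance X = X_L − X_C = 1.57 Ω
Z = 6.00 + j1.57 Ω
|Z| = √(6.00² + 1.57²) = 6.20 Ω
∠Z = arctan(1.57/6.00) = 14.7°
I = V/|Z| = 366 mA
P = VI cos φ = 2.27 × 0.366 × cos(14.7°) = 804 mW

804 mW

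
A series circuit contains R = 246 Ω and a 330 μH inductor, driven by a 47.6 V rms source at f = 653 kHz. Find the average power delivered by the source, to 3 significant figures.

ω = 2πf = 4.103e+06 rad/s
X_L = ωL = 1350 Ω
Z = 246 + j1350 Ω
|Z| = √(246² + 1350²) = 1380 Ω
∠Z = arctan(1350/246) = 79.7°
I = V/|Z| = 34.6 mA
P = VI cos φ = 47.6 × 0.0346 × cos(79.7°) = 294 mW

294 mW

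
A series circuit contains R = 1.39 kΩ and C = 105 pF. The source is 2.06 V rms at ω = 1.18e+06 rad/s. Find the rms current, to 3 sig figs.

252 μA

X_C = 1/(ωC) = 8070 Ω
Z = 1390 − j8070 Ω
|Z| = √(1390² + 8070²) = 8190 Ω
I = V/|Z| = 2.06/8190 = 252 μA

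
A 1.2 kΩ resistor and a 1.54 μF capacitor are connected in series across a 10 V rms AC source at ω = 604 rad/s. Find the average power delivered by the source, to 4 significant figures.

X_C = 1/(ωC) = 1075 Ω
Z = 1200 − j1075 Ω
|Z| = √(1200² + 1075²) = 1611 Ω
∠Z = arctan(-1075/1200) = -41.86°
I = V/|Z| = 6.207 mA
P = VI cos φ = 10 × 0.006207 × cos(-41.86°) = 46.23 mW

46.23 mW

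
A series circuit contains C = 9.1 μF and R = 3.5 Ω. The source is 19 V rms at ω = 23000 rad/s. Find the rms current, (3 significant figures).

X_C = 1/(ωC) = 4.78 Ω
Z = 3.50 − j4.78 Ω
|Z| = √(3.50² + 4.78²) = 5.92 Ω
I = V/|Z| = 19/5.92 = 3.21 A

3.21 A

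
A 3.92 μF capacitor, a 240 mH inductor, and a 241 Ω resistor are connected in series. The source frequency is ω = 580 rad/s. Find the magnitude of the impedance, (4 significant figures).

385.3 Ω

X_L = ωL = 139.2 Ω
X_C = 1/(ωC) = 439.8 Ω
Net reactance X = X_L − X_C = -300.6 Ω
Z = 241.0 − j300.6 Ω
|Z| = √(241.0² + 300.6²) = 385.3 Ω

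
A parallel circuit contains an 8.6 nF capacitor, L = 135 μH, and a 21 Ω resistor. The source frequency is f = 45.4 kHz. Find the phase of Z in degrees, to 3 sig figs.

26.3°

ω = 2πf = 285300 rad/s
X_L = ωL = 38.5 Ω
X_C = 1/(ωC) = 408 Ω
Parallel: admittances add. Y = 1/R + 1/(jωL) + jωC
Y = (0.0476 − j0.0235) S
|Y| = 0.0531 S → |Z| = 1/|Y| = 18.8 Ω, ∠Z = −∠Y = 26.3°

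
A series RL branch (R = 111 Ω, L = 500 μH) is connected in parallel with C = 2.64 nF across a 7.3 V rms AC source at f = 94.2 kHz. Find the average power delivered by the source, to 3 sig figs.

59.2 mW

ω = 2πf = 591900 rad/s
X_L = ωL = 296 Ω
X_C = 1/(ωC) = 640 Ω
Branch 1 (R+jX_L): Z₁ = 111 + j296 Ω, |Z₁| = 316 Ω
Branch 2 (−jX_C): Z₂ = −j640 Ω
Parallel: Z = Z₁Z₂/(Z₁+Z₂), |Z| = 560 Ω, ∠Z = 51.6°
I = V/|Z| = 13.0 mA
P = VI cos φ = 7.3 × 0.0130 × cos(51.6°) = 59.2 mW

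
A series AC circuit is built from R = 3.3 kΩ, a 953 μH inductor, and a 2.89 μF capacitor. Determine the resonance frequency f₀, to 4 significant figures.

3.033 kHz

ω₀ = 1/√(LC) = 1/√(0.000953 × 2.89e-06) = 19050 rad/s
f₀ = ω₀/(2π) = 3.033 kHz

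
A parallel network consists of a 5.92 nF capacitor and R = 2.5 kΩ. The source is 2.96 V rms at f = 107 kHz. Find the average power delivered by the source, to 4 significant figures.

3.505 mW

ω = 2πf = 672300 rad/s
X_C = 1/(ωC) = 251.3 Ω
Parallel: admittances add. Y = 1/R + jωC
Y = (0.0004000 + j0.003980) S
|Y| = 0.004000 S → |Z| = 1/|Y| = 250.0 Ω, ∠Z = −∠Y = -84.26°
I = V/|Z| = 11.84 mA
P = VI cos φ = 2.96 × 0.01184 × cos(-84.26°) = 3.505 mW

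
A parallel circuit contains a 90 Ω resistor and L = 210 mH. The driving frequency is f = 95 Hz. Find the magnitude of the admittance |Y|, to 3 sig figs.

ω = 2πf = 596.9 rad/s
X_L = ωL = 125 Ω
Parallel: admittances add. Y = 1/R + 1/(jωL)
Y = (0.0111 − j0.00798) S
|Y| = 0.0137 S → |Z| = 1/|Y| = 73.1 Ω, ∠Z = −∠Y = 35.7°

13.7 mS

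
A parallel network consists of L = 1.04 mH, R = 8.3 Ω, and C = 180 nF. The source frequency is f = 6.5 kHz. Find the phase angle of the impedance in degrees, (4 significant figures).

ω = 2πf = 40840 rad/s
X_L = ωL = 42.47 Ω
X_C = 1/(ωC) = 136.0 Ω
Parallel: admittances add. Y = 1/R + 1/(jωL) + jωC
Y = (0.1205 − j0.01619) S
|Y| = 0.1216 S → |Z| = 1/|Y| = 8.226 Ω, ∠Z = −∠Y = 7.654°

7.654°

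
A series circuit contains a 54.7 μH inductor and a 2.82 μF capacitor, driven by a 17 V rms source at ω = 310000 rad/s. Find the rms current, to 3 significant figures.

1.08 A

X_L = ωL = 17.0 Ω
X_C = 1/(ωC) = 1.14 Ω
Net reactance X = X_L − X_C = 15.8 Ω
Z = j15.8 Ω
|Z| = √(0² + 15.8²) = 15.8 Ω
I = V/|Z| = 17/15.8 = 1.08 A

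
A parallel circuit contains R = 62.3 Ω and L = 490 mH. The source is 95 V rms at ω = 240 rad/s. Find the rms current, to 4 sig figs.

X_L = ωL = 117.6 Ω
Parallel: admittances add. Y = 1/R + 1/(jωL)
Y = (0.01605 − j0.008503) S
|Y| = 0.01816 S → |Z| = 1/|Y| = 55.05 Ω, ∠Z = −∠Y = 27.91°
I = V/|Z| = 95/55.05 = 1.726 A

1.726 A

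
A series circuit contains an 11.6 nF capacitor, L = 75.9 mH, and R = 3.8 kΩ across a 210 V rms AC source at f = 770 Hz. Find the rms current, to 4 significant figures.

ω = 2πf = 4838 rad/s
X_L = ωL = 367.2 Ω
X_C = 1/(ωC) = 17820 Ω
Net reactance X = X_L − X_C = -17450 Ω
Z = 3800 − j17450 Ω
|Z| = √(3800² + 17450²) = 17860 Ω
I = V/|Z| = 210/17860 = 11.76 mA

11.76 mA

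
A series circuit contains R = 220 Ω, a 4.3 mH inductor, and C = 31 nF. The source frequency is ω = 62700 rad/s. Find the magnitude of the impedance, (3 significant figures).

X_L = ωL = 270 Ω
X_C = 1/(ωC) = 514 Ω
Net reactance X = X_L − X_C = -245 Ω
Z = 220 − j245 Ω
|Z| = √(220² + 245²) = 329 Ω

329 Ω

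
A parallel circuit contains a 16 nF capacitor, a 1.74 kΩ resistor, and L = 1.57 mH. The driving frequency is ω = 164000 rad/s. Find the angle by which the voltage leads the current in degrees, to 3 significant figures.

65.5°

X_L = ωL = 257 Ω
X_C = 1/(ωC) = 381 Ω
Parallel: admittances add. Y = 1/R + 1/(jωL) + jωC
Y = (0.000575 − j0.00126) S
|Y| = 0.00138 S → |Z| = 1/|Y| = 722 Ω, ∠Z = −∠Y = 65.5°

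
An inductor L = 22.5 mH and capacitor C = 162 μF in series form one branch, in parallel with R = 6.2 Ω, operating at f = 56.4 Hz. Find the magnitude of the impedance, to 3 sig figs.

ω = 2πf = 354.4 rad/s
X_L = ωL = 7.97 Ω
X_C = 1/(ωC) = 17.4 Ω
Branch 1: Z₁ = R = 6.20 Ω
Branch 2 (series LC): Z₂ = j(X_L − X_C) = −j9.45 Ω
Parallel: Z = Z₁Z₂/(Z₁+Z₂), |Z| = 5.18 Ω, ∠Z = -33.3°

5.18 Ω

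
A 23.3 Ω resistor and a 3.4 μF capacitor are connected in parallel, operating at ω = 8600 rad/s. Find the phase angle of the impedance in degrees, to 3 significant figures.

-34.3°

X_C = 1/(ωC) = 34.2 Ω
Parallel: admittances add. Y = 1/R + jωC
Y = (0.0429 + j0.0292) S
|Y| = 0.0519 S → |Z| = 1/|Y| = 19.3 Ω, ∠Z = −∠Y = -34.3°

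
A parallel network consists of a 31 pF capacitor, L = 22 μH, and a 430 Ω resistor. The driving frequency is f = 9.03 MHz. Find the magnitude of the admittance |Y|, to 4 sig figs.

2.515 mS

ω = 2πf = 5.674e+07 rad/s
X_L = ωL = 1248 Ω
X_C = 1/(ωC) = 568.6 Ω
Parallel: admittances add. Y = 1/R + 1/(jωL) + jωC
Y = (0.002326 + j0.0009577) S
|Y| = 0.002515 S → |Z| = 1/|Y| = 397.6 Ω, ∠Z = −∠Y = -22.38°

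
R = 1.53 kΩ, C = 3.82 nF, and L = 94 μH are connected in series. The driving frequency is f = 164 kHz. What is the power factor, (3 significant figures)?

ω = 2πf = 1.03e+06 rad/s
X_L = ωL = 96.9 Ω
X_C = 1/(ωC) = 254 Ω
Net reactance X = X_L − X_C = -157 Ω
Z = 1530 − j157 Ω
|Z| = √(1530² + 157²) = 1540 Ω
∠Z = arctan(-157/1530) = -5.87°
cos φ = cos(-5.87°) = 0.995

0.995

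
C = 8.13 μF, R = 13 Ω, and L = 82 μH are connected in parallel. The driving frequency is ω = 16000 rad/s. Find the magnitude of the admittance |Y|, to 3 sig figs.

X_L = ωL = 1.31 Ω
X_C = 1/(ωC) = 7.69 Ω
Parallel: admittances add. Y = 1/R + 1/(jωL) + jωC
Y = (0.0769 − j0.632) S
|Y| = 0.637 S → |Z| = 1/|Y| = 1.57 Ω, ∠Z = −∠Y = 83.1°

637 mS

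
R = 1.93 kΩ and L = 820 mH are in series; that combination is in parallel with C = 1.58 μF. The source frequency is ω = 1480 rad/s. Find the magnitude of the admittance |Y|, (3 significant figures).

2.14 mS

X_L = ωL = 1210 Ω
X_C = 1/(ωC) = 428 Ω
Branch 1 (R+jX_L): Z₁ = 1930 + j1210 Ω, |Z₁| = 2280 Ω
Branch 2 (−jX_C): Z₂ = −j428 Ω
Parallel: Z = Z₁Z₂/(Z₁+Z₂), |Z| = 468 Ω, ∠Z = -80.0°
|Y| = 1/|Z| = 2.14 mS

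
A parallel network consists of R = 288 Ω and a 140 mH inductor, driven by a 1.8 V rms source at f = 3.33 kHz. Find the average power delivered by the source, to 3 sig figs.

11.3 mW

ω = 2πf = 20920 rad/s
X_L = ωL = 2930 Ω
Parallel: admittances add. Y = 1/R + 1/(jωL)
Y = (0.00347 − j0.000341) S
|Y| = 0.00349 S → |Z| = 1/|Y| = 287 Ω, ∠Z = −∠Y = 5.62°
I = V/|Z| = 6.28 mA
P = VI cos φ = 1.8 × 0.00628 × cos(5.62°) = 11.3 mW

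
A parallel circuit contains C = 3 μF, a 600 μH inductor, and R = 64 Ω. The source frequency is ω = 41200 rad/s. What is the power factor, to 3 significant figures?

0.185

X_L = ωL = 24.7 Ω
X_C = 1/(ωC) = 8.09 Ω
Parallel: admittances add. Y = 1/R + 1/(jωL) + jωC
Y = (0.0156 + j0.0831) S
|Y| = 0.0846 S → |Z| = 1/|Y| = 11.8 Ω, ∠Z = −∠Y = -79.4°
cos φ = cos(-79.4°) = 0.185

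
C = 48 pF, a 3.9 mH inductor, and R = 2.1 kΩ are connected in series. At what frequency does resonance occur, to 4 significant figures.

ω₀ = 1/√(LC) = 1/√(0.0039 × 4.8e-11) = 2.311e+06 rad/s
f₀ = ω₀/(2π) = 367.8 kHz

367.8 kHz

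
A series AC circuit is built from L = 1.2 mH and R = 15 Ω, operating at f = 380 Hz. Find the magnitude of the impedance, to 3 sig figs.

ω = 2πf = 2388 rad/s
X_L = ωL = 2.87 Ω
Z = 15.0 + j2.87 Ω
|Z| = √(15.0² + 2.87²) = 15.3 Ω

15.3 Ω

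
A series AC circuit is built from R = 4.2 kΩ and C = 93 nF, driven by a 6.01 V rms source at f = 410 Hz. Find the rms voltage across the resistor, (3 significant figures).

4.26 V

ω = 2πf = 2576 rad/s
X_C = 1/(ωC) = 4170 Ω
Z = 4200 − j4170 Ω
|Z| = √(4200² + 4170²) = 5920 Ω
I = V/|Z| = 1.01 mA
V_R = I·|Z_R| = 0.00101 × 4200 = 4.26 V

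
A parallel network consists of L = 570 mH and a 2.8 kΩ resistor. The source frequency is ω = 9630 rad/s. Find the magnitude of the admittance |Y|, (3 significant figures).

X_L = ωL = 5490 Ω
Parallel: admittances add. Y = 1/R + 1/(jωL)
Y = (0.000357 − j0.000182) S
|Y| = 0.000401 S → |Z| = 1/|Y| = 2490 Ω, ∠Z = −∠Y = 27.0°

401 μS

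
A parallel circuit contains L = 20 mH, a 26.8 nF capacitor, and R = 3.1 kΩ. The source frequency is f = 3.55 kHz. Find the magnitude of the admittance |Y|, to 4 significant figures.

1.675 mS

ω = 2πf = 22310 rad/s
X_L = ωL = 446.1 Ω
X_C = 1/(ωC) = 1673 Ω
Parallel: admittances add. Y = 1/R + 1/(jωL) + jωC
Y = (0.0003226 − j0.001644) S
|Y| = 0.001675 S → |Z| = 1/|Y| = 596.9 Ω, ∠Z = −∠Y = 78.90°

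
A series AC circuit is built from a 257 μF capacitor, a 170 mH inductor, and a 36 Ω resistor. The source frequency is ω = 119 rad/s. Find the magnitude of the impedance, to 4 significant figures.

X_L = ωL = 20.23 Ω
X_C = 1/(ωC) = 32.70 Ω
Net reactance X = X_L − X_C = -12.47 Ω
Z = 36.00 − j12.47 Ω
|Z| = √(36.00² + 12.47²) = 38.10 Ω

38.10 Ω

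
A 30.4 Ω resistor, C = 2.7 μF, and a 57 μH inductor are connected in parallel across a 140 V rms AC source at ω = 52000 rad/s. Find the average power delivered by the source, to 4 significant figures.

644.7 W

X_L = ωL = 2.964 Ω
X_C = 1/(ωC) = 7.123 Ω
Parallel: admittances add. Y = 1/R + 1/(jωL) + jωC
Y = (0.03289 − j0.1970) S
|Y| = 0.1997 S → |Z| = 1/|Y| = 5.007 Ω, ∠Z = −∠Y = 80.52°
I = V/|Z| = 27.96 A
P = VI cos φ = 140 × 27.96 × cos(80.52°) = 644.7 W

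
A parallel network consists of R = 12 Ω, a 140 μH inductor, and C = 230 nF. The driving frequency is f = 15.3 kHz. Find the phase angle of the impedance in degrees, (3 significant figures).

32.1°

ω = 2πf = 96130 rad/s
X_L = ωL = 13.5 Ω
X_C = 1/(ωC) = 45.2 Ω
Parallel: admittances add. Y = 1/R + 1/(jωL) + jωC
Y = (0.0833 − j0.0522) S
|Y| = 0.0983 S → |Z| = 1/|Y| = 10.2 Ω, ∠Z = −∠Y = 32.1°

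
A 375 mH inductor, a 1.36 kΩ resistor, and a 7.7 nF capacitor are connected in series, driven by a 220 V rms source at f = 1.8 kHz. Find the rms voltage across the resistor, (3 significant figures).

40.6 V

ω = 2πf = 11310 rad/s
X_L = ωL = 4240 Ω
X_C = 1/(ωC) = 11500 Ω
Net reactance X = X_L − X_C = -7240 Ω
Z = 1360 − j7240 Ω
|Z| = √(1360² + 7240²) = 7370 Ω
I = V/|Z| = 29.9 mA
V_R = I·|Z_R| = 0.0299 × 1360 = 40.6 V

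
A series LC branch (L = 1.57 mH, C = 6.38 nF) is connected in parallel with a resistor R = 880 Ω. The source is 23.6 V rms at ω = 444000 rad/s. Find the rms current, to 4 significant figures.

X_L = ωL = 697.1 Ω
X_C = 1/(ωC) = 353.0 Ω
Branch 1: Z₁ = R = 880.0 Ω
Branch 2 (series LC): Z₂ = j(X_L − X_C) = j344.1 Ω
Parallel: Z = Z₁Z₂/(Z₁+Z₂), |Z| = 320.4 Ω, ∠Z = 68.65°
I = V/|Z| = 23.6/320.4 = 73.65 mA

73.65 mA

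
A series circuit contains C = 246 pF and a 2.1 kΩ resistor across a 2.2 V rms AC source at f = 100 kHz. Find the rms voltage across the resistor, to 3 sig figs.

0.679 V

ω = 2πf = 628300 rad/s
X_C = 1/(ωC) = 6470 Ω
Z = 2100 − j6470 Ω
|Z| = √(2100² + 6470²) = 6800 Ω
I = V/|Z| = 323 μA
V_R = I·|Z_R| = 0.000323 × 2100 = 0.679 V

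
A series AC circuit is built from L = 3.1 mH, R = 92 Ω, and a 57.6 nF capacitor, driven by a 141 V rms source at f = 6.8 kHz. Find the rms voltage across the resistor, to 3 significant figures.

44.9 V

ω = 2πf = 42730 rad/s
X_L = ωL = 132 Ω
X_C = 1/(ωC) = 406 Ω
Net reactance X = X_L − X_C = -274 Ω
Z = 92.0 − j274 Ω
|Z| = √(92.0² + 274²) = 289 Ω
I = V/|Z| = 488 mA
V_R = I·|Z_R| = 0.488 × 92.0 = 44.9 V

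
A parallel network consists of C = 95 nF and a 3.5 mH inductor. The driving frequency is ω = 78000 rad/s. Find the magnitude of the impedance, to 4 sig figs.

X_L = ωL = 273.0 Ω
X_C = 1/(ωC) = 135.0 Ω
Parallel: admittances add. Y = 1/(jωL) + jωC
Y = (0 + j0.003747) S
|Y| = 0.003747 S → |Z| = 1/|Y| = 266.9 Ω, ∠Z = −∠Y = -90.00°

266.9 Ω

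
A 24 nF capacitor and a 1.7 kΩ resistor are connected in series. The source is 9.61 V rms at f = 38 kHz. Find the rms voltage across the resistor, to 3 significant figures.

9.56 V

ω = 2πf = 238800 rad/s
X_C = 1/(ωC) = 175 Ω
Z = 1700 − j175 Ω
|Z| = √(1700² + 175²) = 1710 Ω
I = V/|Z| = 5.62 mA
V_R = I·|Z_R| = 0.00562 × 1700 = 9.56 V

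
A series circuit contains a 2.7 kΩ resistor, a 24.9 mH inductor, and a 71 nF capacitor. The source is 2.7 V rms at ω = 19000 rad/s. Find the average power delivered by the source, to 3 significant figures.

2.67 mW

X_L = ωL = 473 Ω
X_C = 1/(ωC) = 741 Ω
Net reactance X = X_L − X_C = -268 Ω
Z = 2700 − j268 Ω
|Z| = √(2700² + 268²) = 2710 Ω
∠Z = arctan(-268/2700) = -5.67°
I = V/|Z| = 995 μA
P = VI cos φ = 2.7 × 0.000995 × cos(-5.67°) = 2.67 mW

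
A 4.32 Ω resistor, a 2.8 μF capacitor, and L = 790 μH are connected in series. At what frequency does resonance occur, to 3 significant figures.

ω₀ = 1/√(LC) = 1/√(0.00079 × 2.8e-06) = 21260 rad/s
f₀ = ω₀/(2π) = 3.38 kHz

3.38 kHz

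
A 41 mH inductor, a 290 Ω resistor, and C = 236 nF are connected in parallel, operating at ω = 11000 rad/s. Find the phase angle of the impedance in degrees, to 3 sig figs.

-6.27°

X_L = ωL = 451 Ω
X_C = 1/(ωC) = 385 Ω
Parallel: admittances add. Y = 1/R + 1/(jωL) + jωC
Y = (0.00345 + j0.000379) S
|Y| = 0.00347 S → |Z| = 1/|Y| = 288 Ω, ∠Z = −∠Y = -6.27°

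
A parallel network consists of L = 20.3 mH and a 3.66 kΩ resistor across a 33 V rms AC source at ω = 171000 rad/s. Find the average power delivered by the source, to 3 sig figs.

298 mW

X_L = ωL = 3470 Ω
Parallel: admittances add. Y = 1/R + 1/(jωL)
Y = (0.000273 − j0.000288) S
|Y| = 0.000397 S → |Z| = 1/|Y| = 2520 Ω, ∠Z = −∠Y = 46.5°
I = V/|Z| = 13.1 mA
P = VI cos φ = 33 × 0.0131 × cos(46.5°) = 298 mW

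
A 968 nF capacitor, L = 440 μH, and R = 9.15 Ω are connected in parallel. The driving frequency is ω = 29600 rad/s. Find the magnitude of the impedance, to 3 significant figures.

8.37 Ω

X_L = ωL = 13.0 Ω
X_C = 1/(ωC) = 34.9 Ω
Parallel: admittances add. Y = 1/R + 1/(jωL) + jωC
Y = (0.109 − j0.0481) S
|Y| = 0.119 S → |Z| = 1/|Y| = 8.37 Ω, ∠Z = −∠Y = 23.8°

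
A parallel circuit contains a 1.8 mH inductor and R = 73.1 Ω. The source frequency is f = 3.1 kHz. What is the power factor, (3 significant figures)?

ω = 2πf = 19480 rad/s
X_L = ωL = 35.1 Ω
Parallel: admittances add. Y = 1/R + 1/(jωL)
Y = (0.0137 − j0.0285) S
|Y| = 0.0316 S → |Z| = 1/|Y| = 31.6 Ω, ∠Z = −∠Y = 64.4°
cos φ = cos(64.4°) = 0.432

0.432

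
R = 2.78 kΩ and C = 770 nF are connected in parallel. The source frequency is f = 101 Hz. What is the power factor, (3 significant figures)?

0.593

ω = 2πf = 634.6 rad/s
X_C = 1/(ωC) = 2050 Ω
Parallel: admittances add. Y = 1/R + jωC
Y = (0.000360 + j0.000489) S
|Y| = 0.000607 S → |Z| = 1/|Y| = 1650 Ω, ∠Z = −∠Y = -53.6°
cos φ = cos(-53.6°) = 0.593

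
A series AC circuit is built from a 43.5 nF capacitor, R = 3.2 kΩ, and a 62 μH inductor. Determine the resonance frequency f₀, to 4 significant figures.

ω₀ = 1/√(LC) = 1/√(6.2e-05 × 4.35e-08) = 608900 rad/s
f₀ = ω₀/(2π) = 96.91 kHz

96.91 kHz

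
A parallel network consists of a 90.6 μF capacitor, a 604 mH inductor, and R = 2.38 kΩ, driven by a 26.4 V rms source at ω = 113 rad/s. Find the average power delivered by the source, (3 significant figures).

293 mW

X_L = ωL = 68.3 Ω
X_C = 1/(ωC) = 97.7 Ω
Parallel: admittances add. Y = 1/R + 1/(jωL) + jωC
Y = (0.000420 − j0.00441) S
|Y| = 0.00443 S → |Z| = 1/|Y| = 226 Ω, ∠Z = −∠Y = 84.6°
I = V/|Z| = 117 mA
P = VI cos φ = 26.4 × 0.117 × cos(84.6°) = 293 mW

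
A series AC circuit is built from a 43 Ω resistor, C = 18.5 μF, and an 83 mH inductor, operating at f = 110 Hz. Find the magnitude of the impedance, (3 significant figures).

ω = 2πf = 691.2 rad/s
X_L = ωL = 57.4 Ω
X_C = 1/(ωC) = 78.2 Ω
Net reactance X = X_L − X_C = -20.8 Ω
Z = 43.0 − j20.8 Ω
|Z| = √(43.0² + 20.8²) = 47.8 Ω

47.8 Ω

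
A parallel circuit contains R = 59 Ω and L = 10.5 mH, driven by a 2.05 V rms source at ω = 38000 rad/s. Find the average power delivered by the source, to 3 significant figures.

X_L = ωL = 399 Ω
Parallel: admittances add. Y = 1/R + 1/(jωL)
Y = (0.0169 − j0.00251) S
|Y| = 0.0171 S → |Z| = 1/|Y| = 58.4 Ω, ∠Z = −∠Y = 8.41°
I = V/|Z| = 35.1 mA
P = VI cos φ = 2.05 × 0.0351 × cos(8.41°) = 71.2 mW

71.2 mW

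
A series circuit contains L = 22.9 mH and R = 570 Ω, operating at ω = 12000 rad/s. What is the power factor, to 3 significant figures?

0.901

X_L = ωL = 275 Ω
Z = 570 + j275 Ω
|Z| = √(570² + 275²) = 633 Ω
∠Z = arctan(275/570) = 25.7°
cos φ = cos(25.7°) = 0.901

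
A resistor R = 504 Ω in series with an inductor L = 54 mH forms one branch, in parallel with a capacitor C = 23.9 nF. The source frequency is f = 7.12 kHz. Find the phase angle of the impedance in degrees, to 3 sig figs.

-83.0°

ω = 2πf = 44740 rad/s
X_L = ωL = 2420 Ω
X_C = 1/(ωC) = 935 Ω
Branch 1 (R+jX_L): Z₁ = 504 + j2420 Ω, |Z₁| = 2470 Ω
Branch 2 (−jX_C): Z₂ = −j935 Ω
Parallel: Z = Z₁Z₂/(Z₁+Z₂), |Z| = 1480 Ω, ∠Z = -83.0°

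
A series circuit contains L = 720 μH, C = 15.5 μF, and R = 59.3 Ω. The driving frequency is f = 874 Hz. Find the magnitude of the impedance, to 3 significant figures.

ω = 2πf = 5492 rad/s
X_L = ωL = 3.95 Ω
X_C = 1/(ωC) = 11.7 Ω
Net reactance X = X_L − X_C = -7.79 Ω
Z = 59.3 − j7.79 Ω
|Z| = √(59.3² + 7.79²) = 59.8 Ω

59.8 Ω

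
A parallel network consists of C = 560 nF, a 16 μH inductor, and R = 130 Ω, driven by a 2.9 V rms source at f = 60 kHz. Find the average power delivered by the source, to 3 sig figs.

64.7 mW

ω = 2πf = 377000 rad/s
X_L = ωL = 6.03 Ω
X_C = 1/(ωC) = 4.74 Ω
Parallel: admittances add. Y = 1/R + 1/(jωL) + jωC
Y = (0.00769 + j0.0453) S
|Y| = 0.0460 S → |Z| = 1/|Y| = 21.8 Ω, ∠Z = −∠Y = -80.4°
I = V/|Z| = 133 mA
P = VI cos φ = 2.9 × 0.133 × cos(-80.4°) = 64.7 mW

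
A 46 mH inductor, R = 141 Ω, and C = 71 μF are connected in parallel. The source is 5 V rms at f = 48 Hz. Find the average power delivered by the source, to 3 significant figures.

177 mW

ω = 2πf = 301.6 rad/s
X_L = ωL = 13.9 Ω
X_C = 1/(ωC) = 46.7 Ω
Parallel: admittances add. Y = 1/R + 1/(jωL) + jωC
Y = (0.00709 − j0.0507) S
|Y| = 0.0512 S → |Z| = 1/|Y| = 19.5 Ω, ∠Z = −∠Y = 82.0°
I = V/|Z| = 256 mA
P = VI cos φ = 5 × 0.256 × cos(82.0°) = 177 mW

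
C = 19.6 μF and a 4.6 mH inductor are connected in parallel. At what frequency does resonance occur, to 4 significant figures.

ω₀ = 1/√(LC) = 1/√(0.0046 × 1.96e-05) = 3330 rad/s
f₀ = ω₀/(2π) = 530.0 Hz

530.0 Hz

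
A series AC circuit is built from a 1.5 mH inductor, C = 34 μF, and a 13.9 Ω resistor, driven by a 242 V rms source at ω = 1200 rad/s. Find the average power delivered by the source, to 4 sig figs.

X_L = ωL = 1.800 Ω
X_C = 1/(ωC) = 24.51 Ω
Net reactance X = X_L − X_C = -22.71 Ω
Z = 13.90 − j22.71 Ω
|Z| = √(13.90² + 22.71²) = 26.63 Ω
∠Z = arctan(-22.71/13.90) = -58.53°
I = V/|Z| = 9.089 A
P = VI cos φ = 242 × 9.089 × cos(-58.53°) = 1.148 kW

1.148 kW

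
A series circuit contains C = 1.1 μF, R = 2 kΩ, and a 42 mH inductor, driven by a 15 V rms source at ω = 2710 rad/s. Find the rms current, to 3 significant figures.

7.45 mA

X_L = ωL = 114 Ω
X_C = 1/(ωC) = 335 Ω
Net reactance X = X_L − X_C = -222 Ω
Z = 2000 − j222 Ω
|Z| = √(2000² + 222²) = 2010 Ω
I = V/|Z| = 15/2010 = 7.45 mA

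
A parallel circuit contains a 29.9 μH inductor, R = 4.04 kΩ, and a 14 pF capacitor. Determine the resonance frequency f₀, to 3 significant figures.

7.78 MHz

ω₀ = 1/√(LC) = 1/√(2.99e-05 × 1.4e-11) = 4.888e+07 rad/s
f₀ = ω₀/(2π) = 7.78 MHz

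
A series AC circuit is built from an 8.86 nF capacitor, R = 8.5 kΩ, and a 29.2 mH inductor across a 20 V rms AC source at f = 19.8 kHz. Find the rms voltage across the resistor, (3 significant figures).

19.0 V

ω = 2πf = 124400 rad/s
X_L = ωL = 3630 Ω
X_C = 1/(ωC) = 907 Ω
Net reactance X = X_L − X_C = 2730 Ω
Z = 8500 + j2730 Ω
|Z| = √(8500² + 2730²) = 8930 Ω
I = V/|Z| = 2.24 mA
V_R = I·|Z_R| = 0.00224 × 8500 = 19.0 V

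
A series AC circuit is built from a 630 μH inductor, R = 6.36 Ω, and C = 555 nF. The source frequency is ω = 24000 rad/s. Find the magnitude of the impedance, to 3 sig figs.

X_L = ωL = 15.1 Ω
X_C = 1/(ωC) = 75.1 Ω
Net reactance X = X_L − X_C = -60.0 Ω
Z = 6.36 − j60.0 Ω
|Z| = √(6.36² + 60.0²) = 60.3 Ω

60.3 Ω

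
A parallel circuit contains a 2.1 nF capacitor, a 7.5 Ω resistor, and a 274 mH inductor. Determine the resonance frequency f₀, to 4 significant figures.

6.635 kHz

ω₀ = 1/√(LC) = 1/√(0.274 × 2.1e-09) = 41690 rad/s
f₀ = ω₀/(2π) = 6.635 kHz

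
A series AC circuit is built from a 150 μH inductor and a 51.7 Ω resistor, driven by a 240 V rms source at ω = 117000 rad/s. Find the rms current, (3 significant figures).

4.40 A

X_L = ωL = 17.5 Ω
Z = 51.7 + j17.5 Ω
|Z| = √(51.7² + 17.5²) = 54.6 Ω
I = V/|Z| = 240/54.6 = 4.40 A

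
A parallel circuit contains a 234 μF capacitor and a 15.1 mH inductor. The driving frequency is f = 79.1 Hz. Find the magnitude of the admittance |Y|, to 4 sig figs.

16.95 mS

ω = 2πf = 497.0 rad/s
X_L = ωL = 7.505 Ω
X_C = 1/(ωC) = 8.599 Ω
Parallel: admittances add. Y = 1/(jωL) + jωC
Y = (0 − j0.01695) S
|Y| = 0.01695 S → |Z| = 1/|Y| = 58.99 Ω, ∠Z = −∠Y = 90.00°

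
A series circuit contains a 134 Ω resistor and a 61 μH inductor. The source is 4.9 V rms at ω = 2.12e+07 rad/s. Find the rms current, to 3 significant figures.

3.77 mA

X_L = ωL = 1290 Ω
Z = 134 + j1290 Ω
|Z| = √(134² + 1290²) = 1300 Ω
I = V/|Z| = 4.9/1300 = 3.77 mA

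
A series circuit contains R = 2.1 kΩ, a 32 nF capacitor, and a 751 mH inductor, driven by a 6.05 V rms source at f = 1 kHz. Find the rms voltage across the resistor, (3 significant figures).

6.01 V

ω = 2πf = 6283 rad/s
X_L = ωL = 4720 Ω
X_C = 1/(ωC) = 4970 Ω
Net reactance X = X_L − X_C = -255 Ω
Z = 2100 − j255 Ω
|Z| = √(2100² + 255²) = 2120 Ω
I = V/|Z| = 2.86 mA
V_R = I·|Z_R| = 0.00286 × 2100 = 6.01 V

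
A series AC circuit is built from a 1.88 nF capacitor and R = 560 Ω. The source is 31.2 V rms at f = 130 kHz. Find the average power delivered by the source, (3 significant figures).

ω = 2πf = 816800 rad/s
X_C = 1/(ωC) = 651 Ω
Z = 560 − j651 Ω
|Z| = √(560² + 651²) = 859 Ω
∠Z = arctan(-651/560) = -49.3°
I = V/|Z| = 36.3 mA
P = VI cos φ = 31.2 × 0.0363 × cos(-49.3°) = 739 mW

739 mW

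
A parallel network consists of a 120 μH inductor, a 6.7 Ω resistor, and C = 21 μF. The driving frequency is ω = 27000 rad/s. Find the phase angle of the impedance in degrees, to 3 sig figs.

X_L = ωL = 3.24 Ω
X_C = 1/(ωC) = 1.76 Ω
Parallel: admittances add. Y = 1/R + 1/(jωL) + jωC
Y = (0.149 + j0.258) S
|Y| = 0.298 S → |Z| = 1/|Y| = 3.35 Ω, ∠Z = −∠Y = -60.0°

-60.0°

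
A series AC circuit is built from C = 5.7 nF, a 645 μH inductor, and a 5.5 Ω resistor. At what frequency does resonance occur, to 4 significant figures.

83.00 kHz

ω₀ = 1/√(LC) = 1/√(0.000645 × 5.7e-09) = 521500 rad/s
f₀ = ω₀/(2π) = 83.00 kHz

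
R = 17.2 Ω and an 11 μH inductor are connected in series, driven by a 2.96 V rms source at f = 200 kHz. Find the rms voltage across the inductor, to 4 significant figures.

1.854 V

ω = 2πf = 1.257e+06 rad/s
X_L = ωL = 13.82 Ω
Z = 17.20 + j13.82 Ω
|Z| = √(17.20² + 13.82²) = 22.07 Ω
I = V/|Z| = 134.1 mA
V_L = I·|Z_L| = 0.1341 × 13.82 = 1.854 V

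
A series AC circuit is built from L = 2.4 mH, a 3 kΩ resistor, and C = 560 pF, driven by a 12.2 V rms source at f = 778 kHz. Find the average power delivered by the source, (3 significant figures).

ω = 2πf = 4.888e+06 rad/s
X_L = ωL = 11700 Ω
X_C = 1/(ωC) = 365 Ω
Net reactance X = X_L − X_C = 11400 Ω
Z = 3000 + j11400 Ω
|Z| = √(3000² + 11400²) = 11800 Ω
∠Z = arctan(11400/3000) = 75.2°
I = V/|Z| = 1.04 mA
P = VI cos φ = 12.2 × 0.00104 × cos(75.2°) = 3.23 mW

3.23 mW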